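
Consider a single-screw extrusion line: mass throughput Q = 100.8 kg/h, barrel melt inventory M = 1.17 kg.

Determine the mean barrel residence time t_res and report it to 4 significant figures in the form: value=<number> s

Q_s = Q / 3600 = 100.8 / 3600 = 0.028 kg/s
t_res = M / Q_s = 1.17 ÷ 0.028 = 41.7857 s

value=41.79 s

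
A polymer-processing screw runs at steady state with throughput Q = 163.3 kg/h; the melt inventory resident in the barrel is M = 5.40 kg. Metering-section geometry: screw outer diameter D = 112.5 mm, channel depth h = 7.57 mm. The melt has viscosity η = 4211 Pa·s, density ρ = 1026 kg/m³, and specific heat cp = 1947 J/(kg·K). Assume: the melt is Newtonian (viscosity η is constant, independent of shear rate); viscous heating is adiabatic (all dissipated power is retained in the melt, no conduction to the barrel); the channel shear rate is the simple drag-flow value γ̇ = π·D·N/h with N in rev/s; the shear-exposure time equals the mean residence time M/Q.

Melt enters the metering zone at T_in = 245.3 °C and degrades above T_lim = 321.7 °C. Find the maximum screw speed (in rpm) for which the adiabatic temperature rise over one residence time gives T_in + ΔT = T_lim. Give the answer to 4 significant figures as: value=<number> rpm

Throughput in SI: Q_s = 163.3 kg/h ÷ 3600 s/h = 0.0453611 kg/s
Mean residence time: t_res = M/Q_s = 5.40 kg / 0.0453611 kg/s = 119.045 s
Convert to metres: D = 0.1125 m, h = 0.00757 m
Allowable rise: ΔT_a = T_lim − T_in = 321.7 − 245.3 = 76.4 K
γ̇_max² = ΔT_a·ρ·cp/(η·t_res) = 76.4·1026·1947/(4211·119.045) = 304.447 s⁻²
Take the square root: γ̇_max = √(304.447) = 17.4484 s⁻¹
N_max = γ̇_max·h / (π·D) = 17.4484 · 0.00757 / (π · 0.1125) = 0.373722 rev/s = 22.4233 rpm

value=22.42 rpm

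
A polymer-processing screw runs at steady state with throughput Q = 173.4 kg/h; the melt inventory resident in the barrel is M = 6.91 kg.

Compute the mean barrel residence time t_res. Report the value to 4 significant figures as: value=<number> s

Q_s = Q / 3600 = 173.4 / 3600 = 0.0481667 kg/s
Mean residence time: t_res = M/Q_s = 6.91 kg / 0.0481667 kg/s = 143.46 s

value=143.5 s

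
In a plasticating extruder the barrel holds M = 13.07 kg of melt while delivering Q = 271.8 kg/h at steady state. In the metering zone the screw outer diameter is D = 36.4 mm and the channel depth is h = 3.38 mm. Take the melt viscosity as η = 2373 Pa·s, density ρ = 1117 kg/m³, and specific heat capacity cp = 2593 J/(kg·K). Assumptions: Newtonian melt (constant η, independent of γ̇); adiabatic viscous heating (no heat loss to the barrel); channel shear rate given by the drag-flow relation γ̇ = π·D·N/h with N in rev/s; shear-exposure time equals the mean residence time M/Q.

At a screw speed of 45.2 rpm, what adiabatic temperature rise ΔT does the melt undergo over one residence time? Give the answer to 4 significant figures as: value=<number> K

Q_s = Q / 3600 = 271.8 / 3600 = 0.0755 kg/s
t_res = M / Q_s = 13.07 ÷ 0.0755 = 173.113 s
Geometry in metres: D = 36.4 mm → 0.0364 m, h = 3.38 mm → 0.00338 m; screw speed N = 45.2 rpm = 0.753333 rev/s
Shear rate: γ̇ = πDN/h = π·0.0364·0.753333/0.00338 = 25.4872 s⁻¹
Adiabatic rise: ΔT = η γ̇² t_res / (ρ cp) = 2373·(25.4872)²·173.113 / (1117·2593) = 92.1328 K

value=92.13 K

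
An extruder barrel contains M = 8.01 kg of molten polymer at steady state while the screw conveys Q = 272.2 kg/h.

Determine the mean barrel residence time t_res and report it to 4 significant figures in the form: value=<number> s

Q_s = Q / 3600 = 272.2 / 3600 = 0.0756111 kg/s
Mean residence time: t_res = M/Q_s = 8.01 kg / 0.0756111 kg/s = 105.937 s

value=105.9 s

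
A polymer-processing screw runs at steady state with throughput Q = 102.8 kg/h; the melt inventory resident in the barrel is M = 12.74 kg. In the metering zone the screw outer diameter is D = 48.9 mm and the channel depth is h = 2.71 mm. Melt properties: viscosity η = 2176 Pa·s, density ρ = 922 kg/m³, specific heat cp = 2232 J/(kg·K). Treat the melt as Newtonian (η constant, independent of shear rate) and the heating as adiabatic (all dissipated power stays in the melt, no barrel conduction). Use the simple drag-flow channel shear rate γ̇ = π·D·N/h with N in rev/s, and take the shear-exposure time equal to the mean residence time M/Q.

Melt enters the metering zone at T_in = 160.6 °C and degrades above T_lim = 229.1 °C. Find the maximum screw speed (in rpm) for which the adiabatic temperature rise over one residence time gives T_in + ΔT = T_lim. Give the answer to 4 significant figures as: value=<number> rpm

Q_s = Q / 3600 = 102.8 / 3600 = 0.0285556 kg/s
t_res = M / Q_s = 12.74 ÷ 0.0285556 = 446.148 s
Convert to metres: D = 0.0489 m, h = 0.00271 m
Allowable rise: ΔT_a = T_lim − T_in = 229.1 − 160.6 = 68.5 K
Invert ΔT = ηγ̇²t_res/(ρcp) for γ̇: γ̇_max² = ΔT_a ρ cp / (η t_res) = 68.5·922·2232 / (2176·446.148) = 145.204 s⁻²
Take the square root: γ̇_max = √(145.204) = 12.0501 s⁻¹
N_max = γ̇_max·h / (π·D) = 12.0501 · 0.00271 / (π · 0.0489) = 0.212569 rev/s = 12.7541 rpm

value=12.75 rpm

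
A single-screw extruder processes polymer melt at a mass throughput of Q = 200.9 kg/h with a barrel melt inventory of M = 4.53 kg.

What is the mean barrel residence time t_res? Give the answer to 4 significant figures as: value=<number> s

value=81.17 s

Throughput in SI: Q_s = 200.9 kg/h ÷ 3600 s/h = 0.0558056 kg/s
t_res = M / Q_s = 4.53 ÷ 0.0558056 = 81.1747 s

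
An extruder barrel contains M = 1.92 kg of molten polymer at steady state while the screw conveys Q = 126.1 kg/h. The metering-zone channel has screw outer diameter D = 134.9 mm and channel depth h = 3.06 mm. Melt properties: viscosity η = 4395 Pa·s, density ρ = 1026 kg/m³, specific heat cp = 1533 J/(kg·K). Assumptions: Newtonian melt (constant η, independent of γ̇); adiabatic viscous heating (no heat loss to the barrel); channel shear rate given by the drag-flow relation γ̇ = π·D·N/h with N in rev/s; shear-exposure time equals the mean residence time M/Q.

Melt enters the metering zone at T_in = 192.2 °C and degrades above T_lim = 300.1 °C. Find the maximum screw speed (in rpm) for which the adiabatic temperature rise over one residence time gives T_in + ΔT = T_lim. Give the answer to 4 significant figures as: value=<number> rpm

value=11.50 rpm

Convert throughput: Q = 126.1 kg/h = 126.1/3600 = 0.0350278 kg/s
t_res = M / Q_s = 1.92 / 0.0350278 = 54.8136 s
D = 134.9 mm = 0.1349 m;  h = 3.06 mm = 0.00306 m
ΔT_a = T_lim − T_in = 300.1 °C − 192.2 °C = 107.9 K
γ̇_max² = ΔT_a·ρ·cp/(η·t_res) = 107.9·1026·1533/(4395·54.8136) = 704.472 s⁻²
Take the square root: γ̇_max = √(704.472) = 26.5419 s⁻¹
Solve γ̇ = πDN/h for N: N_max = γ̇_max·h/(π·D) = 26.5419 × 0.00306 / (π × 0.1349) = 0.191642 rev/s = 11.4985 rpm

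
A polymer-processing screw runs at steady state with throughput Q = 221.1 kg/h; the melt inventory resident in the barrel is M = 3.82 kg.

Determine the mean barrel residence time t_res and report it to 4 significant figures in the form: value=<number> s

Throughput in SI: Q_s = 221.1 kg/h ÷ 3600 s/h = 0.0614167 kg/s
Mean residence time: t_res = M/Q_s = 3.82 kg / 0.0614167 kg/s = 62.1981 s

value=62.20 s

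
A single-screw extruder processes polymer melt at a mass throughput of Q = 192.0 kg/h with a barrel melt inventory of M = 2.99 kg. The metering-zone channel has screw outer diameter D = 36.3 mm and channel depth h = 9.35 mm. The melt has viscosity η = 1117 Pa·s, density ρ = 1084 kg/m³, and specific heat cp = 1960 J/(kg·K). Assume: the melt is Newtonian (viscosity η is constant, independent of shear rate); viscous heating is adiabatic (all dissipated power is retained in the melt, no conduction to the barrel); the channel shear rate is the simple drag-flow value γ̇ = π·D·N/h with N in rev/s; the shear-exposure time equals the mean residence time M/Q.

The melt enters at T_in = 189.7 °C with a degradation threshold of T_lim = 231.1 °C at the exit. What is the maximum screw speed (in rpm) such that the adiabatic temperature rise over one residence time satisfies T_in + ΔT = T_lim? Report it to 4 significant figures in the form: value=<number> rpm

value=184.4 rpm

Q_s = Q / 3600 = 192.0 / 3600 = 0.0533333 kg/s
t_res = M / Q_s = 2.99 / 0.0533333 = 56.0625 s
Convert to metres: D = 0.0363 m, h = 0.00935 m
ΔT_a = T_lim − T_in = 231.1 − 189.7 = 41.4 K
γ̇_max² = ΔT_a·ρ·cp/(η·t_res) = 41.4·1084·1960/(1117·56.0625) = 1404.62 s⁻²
γ̇_max = √1404.62 = 37.4783 s⁻¹
N_max = γ̇_max·h / (π·D) = 37.4783 · 0.00935 / (π · 0.0363) = 3.07281 rev/s = 184.368 rpm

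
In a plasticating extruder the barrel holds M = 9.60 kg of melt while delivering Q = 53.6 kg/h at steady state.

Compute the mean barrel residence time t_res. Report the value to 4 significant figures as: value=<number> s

value=644.8 s

Q_s = Q / 3600 = 53.6 / 3600 = 0.0148889 kg/s
Mean residence time: t_res = M/Q_s = 9.60 kg / 0.0148889 kg/s = 644.776 s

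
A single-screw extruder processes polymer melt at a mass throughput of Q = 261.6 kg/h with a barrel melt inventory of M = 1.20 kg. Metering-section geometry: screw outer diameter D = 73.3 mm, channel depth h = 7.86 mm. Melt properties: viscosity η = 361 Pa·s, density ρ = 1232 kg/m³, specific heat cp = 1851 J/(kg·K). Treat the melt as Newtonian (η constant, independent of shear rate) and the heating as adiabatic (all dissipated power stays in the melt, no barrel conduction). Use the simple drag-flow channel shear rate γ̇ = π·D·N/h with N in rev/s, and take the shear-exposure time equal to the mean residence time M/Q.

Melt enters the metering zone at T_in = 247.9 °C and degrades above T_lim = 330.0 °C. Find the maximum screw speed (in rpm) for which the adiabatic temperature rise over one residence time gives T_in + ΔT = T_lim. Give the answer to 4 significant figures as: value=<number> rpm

Convert throughput: Q = 261.6 kg/h = 261.6/3600 = 0.0726667 kg/s
t_res = M / Q_s = 1.20 ÷ 0.0726667 = 16.5138 s
Geometry in SI: D = 73.3 mm → 0.0733 m, h = 7.86 mm → 0.00786 m
Allowable rise: ΔT_a = T_lim − T_in = 330.0 − 247.9 = 82.1 K
Invert ΔT = ηγ̇²t_res/(ρcp) for γ̇: γ̇_max² = ΔT_a ρ cp / (η t_res) = 82.1·1232·1851 / (361·16.5138) = 31405.6 s⁻²
γ̇_max = √31405.6 = 177.216 s⁻¹
N_max = γ̇_max·h / (π·D) = 177.216 · 0.00786 / (π · 0.0733) = 6.04884 rev/s = 362.931 rpm

value=362.9 rpm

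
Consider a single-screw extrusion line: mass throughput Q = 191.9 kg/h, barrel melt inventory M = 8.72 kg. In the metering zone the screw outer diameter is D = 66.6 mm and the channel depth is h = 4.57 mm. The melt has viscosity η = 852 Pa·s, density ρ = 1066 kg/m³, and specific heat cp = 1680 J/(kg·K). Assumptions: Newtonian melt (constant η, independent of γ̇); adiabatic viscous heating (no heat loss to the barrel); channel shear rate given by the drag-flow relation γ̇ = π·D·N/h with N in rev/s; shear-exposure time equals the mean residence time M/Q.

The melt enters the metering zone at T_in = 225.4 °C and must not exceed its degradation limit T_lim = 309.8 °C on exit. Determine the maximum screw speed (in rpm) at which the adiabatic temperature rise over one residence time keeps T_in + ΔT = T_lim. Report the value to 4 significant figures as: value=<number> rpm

value=43.16 rpm

Q_s = Q / 3600 = 191.9 / 3600 = 0.0533056 kg/s
Mean residence time: t_res = M/Q_s = 8.72 kg / 0.0533056 kg/s = 163.585 s
Geometry in SI: D = 66.6 mm → 0.0666 m, h = 4.57 mm → 0.00457 m
ΔT_a = T_lim − T_in = 309.8 − 225.4 = 84.4 K
γ̇_max² = ΔT_a·ρ·cp/(η·t_res) = 84.4·1066·1680/(852·163.585) = 1084.49 s⁻²
Take the square root: γ̇_max = √(1084.49) = 32.9316 s⁻¹
Solve γ̇ = πDN/h for N: N_max = γ̇_max·h/(π·D) = 32.9316 × 0.00457 / (π × 0.0666) = 0.719291 rev/s = 43.1575 rpm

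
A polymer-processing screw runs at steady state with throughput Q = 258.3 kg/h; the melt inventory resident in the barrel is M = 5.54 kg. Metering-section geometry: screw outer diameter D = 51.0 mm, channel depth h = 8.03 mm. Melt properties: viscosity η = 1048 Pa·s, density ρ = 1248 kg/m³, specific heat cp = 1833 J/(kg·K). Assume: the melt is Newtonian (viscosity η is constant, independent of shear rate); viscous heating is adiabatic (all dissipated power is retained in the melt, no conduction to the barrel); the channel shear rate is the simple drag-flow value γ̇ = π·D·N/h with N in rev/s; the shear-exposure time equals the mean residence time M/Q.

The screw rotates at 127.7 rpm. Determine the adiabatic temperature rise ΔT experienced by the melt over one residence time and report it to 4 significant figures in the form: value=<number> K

Convert throughput: Q = 258.3 kg/h = 258.3/3600 = 0.07175 kg/s
t_res = M / Q_s = 5.54 / 0.07175 = 77.2125 s
Geometry in metres: D = 51.0 mm → 0.051 m, h = 8.03 mm → 0.00803 m; screw speed N = 127.7 rpm = 2.12833 rev/s
γ̇ = π D N / h = (π)(0.051)(2.12833) / 0.00803 = 42.4663 s⁻¹
Adiabatic rise: ΔT = η γ̇² t_res / (ρ cp) = 1048·(42.4663)²·77.2125 / (1248·1833) = 63.7911 K

value=63.79 K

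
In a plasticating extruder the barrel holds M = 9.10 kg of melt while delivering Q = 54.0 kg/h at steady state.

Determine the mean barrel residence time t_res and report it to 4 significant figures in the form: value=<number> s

Q_s = Q / 3600 = 54.0 / 3600 = 0.015 kg/s
t_res = M / Q_s = 9.10 ÷ 0.015 = 606.667 s

value=606.7 s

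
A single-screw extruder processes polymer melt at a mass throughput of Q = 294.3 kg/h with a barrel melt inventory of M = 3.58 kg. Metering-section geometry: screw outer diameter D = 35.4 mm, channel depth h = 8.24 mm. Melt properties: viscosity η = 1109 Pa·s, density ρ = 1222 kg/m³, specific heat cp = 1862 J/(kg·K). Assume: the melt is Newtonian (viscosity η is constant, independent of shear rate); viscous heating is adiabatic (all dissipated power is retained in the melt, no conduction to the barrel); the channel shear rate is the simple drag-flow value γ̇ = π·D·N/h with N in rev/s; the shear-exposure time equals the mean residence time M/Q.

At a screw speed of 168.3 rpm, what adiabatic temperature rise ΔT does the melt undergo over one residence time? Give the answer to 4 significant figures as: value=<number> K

value=30.59 K

Q_s = Q / 3600 = 294.3 / 3600 = 0.08175 kg/s
t_res = M / Q_s = 3.58 / 0.08175 = 43.792 s
Convert to SI: D = 0.0354 m, h = 0.00824 m, N = 168.3/60 = 2.805 rev/s
Shear rate: γ̇ = πDN/h = π·0.0354·2.805/0.00824 = 37.8581 s⁻¹
Adiabatic rise: ΔT = η γ̇² t_res / (ρ cp) = 1109·(37.8581)²·43.792 / (1222·1862) = 30.591 K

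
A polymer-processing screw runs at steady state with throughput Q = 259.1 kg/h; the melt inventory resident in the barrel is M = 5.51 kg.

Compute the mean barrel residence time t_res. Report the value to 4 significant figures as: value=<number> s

Q_s = Q / 3600 = 259.1 / 3600 = 0.0719722 kg/s
Mean residence time: t_res = M/Q_s = 5.51 kg / 0.0719722 kg/s = 76.5573 s

value=76.56 s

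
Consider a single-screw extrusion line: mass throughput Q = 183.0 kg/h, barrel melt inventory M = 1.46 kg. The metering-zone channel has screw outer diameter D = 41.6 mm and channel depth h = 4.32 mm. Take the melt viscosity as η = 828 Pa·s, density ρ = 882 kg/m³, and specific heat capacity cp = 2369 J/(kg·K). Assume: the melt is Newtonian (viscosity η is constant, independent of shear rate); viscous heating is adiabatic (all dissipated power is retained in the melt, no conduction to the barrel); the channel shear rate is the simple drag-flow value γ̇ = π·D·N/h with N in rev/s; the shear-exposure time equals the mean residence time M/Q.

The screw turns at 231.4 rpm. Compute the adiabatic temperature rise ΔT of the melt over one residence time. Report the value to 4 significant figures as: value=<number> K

value=154.9 K

Convert throughput: Q = 183.0 kg/h = 183.0/3600 = 0.0508333 kg/s
Mean residence time: t_res = M/Q_s = 1.46 kg / 0.0508333 kg/s = 28.7213 s
Convert to SI: D = 0.0416 m, h = 0.00432 m, N = 231.4/60 = 3.85667 rev/s
γ̇ = π D N / h = (π)(0.0416)(3.85667) / 0.00432 = 116.673 s⁻¹
Adiabatic rise: ΔT = η γ̇² t_res / (ρ cp) = 828·(116.673)²·28.7213 / (882·2369) = 154.933 K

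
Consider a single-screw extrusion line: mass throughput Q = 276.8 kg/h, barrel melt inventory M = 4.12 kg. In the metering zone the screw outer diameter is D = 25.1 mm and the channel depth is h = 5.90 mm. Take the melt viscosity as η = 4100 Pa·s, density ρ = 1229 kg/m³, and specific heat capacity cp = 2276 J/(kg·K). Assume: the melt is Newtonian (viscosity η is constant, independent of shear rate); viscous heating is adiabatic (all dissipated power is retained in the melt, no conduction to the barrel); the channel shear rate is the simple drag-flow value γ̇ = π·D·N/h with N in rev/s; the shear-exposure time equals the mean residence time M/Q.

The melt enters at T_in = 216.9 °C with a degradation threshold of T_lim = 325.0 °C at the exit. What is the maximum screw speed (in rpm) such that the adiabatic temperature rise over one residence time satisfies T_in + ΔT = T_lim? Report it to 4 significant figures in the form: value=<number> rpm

value=166.6 rpm

Convert throughput: Q = 276.8 kg/h = 276.8/3600 = 0.0768889 kg/s
t_res = M / Q_s = 4.12 ÷ 0.0768889 = 53.5838 s
Geometry in SI: D = 25.1 mm → 0.0251 m, h = 5.90 mm → 0.0059 m
ΔT_a = T_lim − T_in = 325.0 − 216.9 = 108.1 K
γ̇_max² = ΔT_a·ρ·cp/(η·t_res) = 108.1·1229·2276/(4100·53.5838) = 1376.36 s⁻²
γ̇_max = sqrt(1376.36) = 37.0993 s⁻¹
N_max = γ̇_max·h / (π·D) = 37.0993 · 0.0059 / (π · 0.0251) = 2.77584 rev/s = 166.55 rpm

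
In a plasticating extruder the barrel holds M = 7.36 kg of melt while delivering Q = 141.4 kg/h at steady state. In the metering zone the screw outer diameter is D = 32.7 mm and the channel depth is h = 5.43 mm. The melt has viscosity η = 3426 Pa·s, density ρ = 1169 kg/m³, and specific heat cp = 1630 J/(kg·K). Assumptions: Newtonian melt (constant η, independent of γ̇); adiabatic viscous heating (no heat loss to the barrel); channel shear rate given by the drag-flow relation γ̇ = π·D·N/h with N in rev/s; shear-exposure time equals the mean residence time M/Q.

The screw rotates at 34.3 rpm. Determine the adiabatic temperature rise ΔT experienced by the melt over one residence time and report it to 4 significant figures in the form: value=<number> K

value=39.41 K

Q_s = Q / 3600 = 141.4 / 3600 = 0.0392778 kg/s
t_res = M / Q_s = 7.36 / 0.0392778 = 187.383 s
D = 32.7 mm = 0.0327 m;  h = 5.43 mm = 0.00543 m;  N = 34.3 rpm / 60 = 0.571667 rev/s
γ̇ = π·D·N / h = π · 0.0327 · 0.571667 / 0.00543 = 10.8154 s⁻¹
ΔT = η·γ̇²·t_res/(ρ·cp) = [3426 × 10.8154² × 187.383] / [1169 × 1630] = 39.4092 K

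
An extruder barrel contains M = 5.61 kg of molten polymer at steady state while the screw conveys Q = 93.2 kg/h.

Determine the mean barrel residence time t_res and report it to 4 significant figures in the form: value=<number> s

Throughput in SI: Q_s = 93.2 kg/h ÷ 3600 s/h = 0.0258889 kg/s
t_res = M / Q_s = 5.61 ÷ 0.0258889 = 216.695 s

value=216.7 s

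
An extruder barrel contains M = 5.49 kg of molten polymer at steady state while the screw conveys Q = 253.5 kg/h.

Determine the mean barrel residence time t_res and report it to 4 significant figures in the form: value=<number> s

value=77.96 s

Q_s = Q / 3600 = 253.5 / 3600 = 0.0704167 kg/s
t_res = M / Q_s = 5.49 ÷ 0.0704167 = 77.9645 s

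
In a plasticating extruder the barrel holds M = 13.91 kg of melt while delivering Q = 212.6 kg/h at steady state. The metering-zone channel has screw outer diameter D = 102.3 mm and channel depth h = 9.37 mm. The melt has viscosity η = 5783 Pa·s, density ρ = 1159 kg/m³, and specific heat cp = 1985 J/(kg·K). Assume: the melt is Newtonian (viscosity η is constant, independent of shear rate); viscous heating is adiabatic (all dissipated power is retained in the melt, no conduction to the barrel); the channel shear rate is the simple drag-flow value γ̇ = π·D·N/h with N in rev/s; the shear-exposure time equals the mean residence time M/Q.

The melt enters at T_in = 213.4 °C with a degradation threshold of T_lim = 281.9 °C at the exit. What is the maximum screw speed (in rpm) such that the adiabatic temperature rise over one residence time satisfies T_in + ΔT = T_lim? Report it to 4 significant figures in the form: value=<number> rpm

value=18.82 rpm

Q_s = Q / 3600 = 212.6 / 3600 = 0.0590556 kg/s
t_res = M / Q_s = 13.91 / 0.0590556 = 235.541 s
D = 102.3 mm = 0.1023 m;  h = 9.37 mm = 0.00937 m
ΔT_a = T_lim − T_in = 281.9 °C − 213.4 °C = 68.5 K
γ̇_max² = ΔT_a·ρ·cp / (η·t_res) = [68.5 × 1159 × 1985] / [5783 × 235.541] = 115.695 s⁻²
Take the square root: γ̇_max = √(115.695) = 10.7562 s⁻¹
Solve γ̇ = πDN/h for N: N_max = γ̇_max·h/(π·D) = 10.7562 × 0.00937 / (π × 0.1023) = 0.313597 rev/s = 18.8158 rpm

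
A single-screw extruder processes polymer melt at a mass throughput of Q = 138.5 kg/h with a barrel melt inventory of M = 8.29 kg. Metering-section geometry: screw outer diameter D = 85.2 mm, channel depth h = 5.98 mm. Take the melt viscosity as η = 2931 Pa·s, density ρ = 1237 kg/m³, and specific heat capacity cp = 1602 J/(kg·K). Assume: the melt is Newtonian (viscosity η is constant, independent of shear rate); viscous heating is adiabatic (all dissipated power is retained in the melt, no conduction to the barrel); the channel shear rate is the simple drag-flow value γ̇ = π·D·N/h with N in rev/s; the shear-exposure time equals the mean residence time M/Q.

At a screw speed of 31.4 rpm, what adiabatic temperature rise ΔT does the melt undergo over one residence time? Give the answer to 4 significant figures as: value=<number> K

Throughput in SI: Q_s = 138.5 kg/h ÷ 3600 s/h = 0.0384722 kg/s
t_res = M / Q_s = 8.29 / 0.0384722 = 215.48 s
D = 85.2 mm = 0.0852 m;  h = 5.98 mm = 0.00598 m;  N = 31.4 rpm / 60 = 0.523333 rev/s
Shear rate: γ̇ = πDN/h = π·0.0852·0.523333/0.00598 = 23.4243 s⁻¹
ΔT = η·γ̇²·t_res / (ρ·cp) = 2931 · (23.4243)² · 215.48 / (1237 · 1602) = 174.874 K

value=174.9 K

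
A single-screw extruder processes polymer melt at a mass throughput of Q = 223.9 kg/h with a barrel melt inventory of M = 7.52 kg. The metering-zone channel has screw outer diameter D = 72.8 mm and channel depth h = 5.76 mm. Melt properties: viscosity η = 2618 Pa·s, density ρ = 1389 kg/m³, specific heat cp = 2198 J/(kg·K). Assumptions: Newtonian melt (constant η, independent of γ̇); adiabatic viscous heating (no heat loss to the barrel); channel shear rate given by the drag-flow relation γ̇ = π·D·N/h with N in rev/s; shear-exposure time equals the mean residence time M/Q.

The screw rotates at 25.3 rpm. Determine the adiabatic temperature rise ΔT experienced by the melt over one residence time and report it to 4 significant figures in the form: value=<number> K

Convert throughput: Q = 223.9 kg/h = 223.9/3600 = 0.0621944 kg/s
Mean residence time: t_res = M/Q_s = 7.52 kg / 0.0621944 kg/s = 120.911 s
Convert to SI: D = 0.0728 m, h = 0.00576 m, N = 25.3/60 = 0.421667 rev/s
γ̇ = π·D·N / h = π · 0.0728 · 0.421667 / 0.00576 = 16.7428 s⁻¹
Adiabatic rise: ΔT = η γ̇² t_res / (ρ cp) = 2618·(16.7428)²·120.911 / (1389·2198) = 29.0644 K

value=29.06 K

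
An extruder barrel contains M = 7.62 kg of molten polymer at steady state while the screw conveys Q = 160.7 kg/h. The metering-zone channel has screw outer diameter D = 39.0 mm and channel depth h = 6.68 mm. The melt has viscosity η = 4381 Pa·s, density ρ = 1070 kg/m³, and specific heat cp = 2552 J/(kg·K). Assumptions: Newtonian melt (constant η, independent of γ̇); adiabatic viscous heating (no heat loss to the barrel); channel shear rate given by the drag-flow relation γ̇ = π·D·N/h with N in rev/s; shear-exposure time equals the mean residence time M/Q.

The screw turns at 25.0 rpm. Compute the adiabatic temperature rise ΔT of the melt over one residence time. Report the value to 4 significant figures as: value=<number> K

value=16.00 K

Throughput in SI: Q_s = 160.7 kg/h ÷ 3600 s/h = 0.0446389 kg/s
Mean residence time: t_res = M/Q_s = 7.62 kg / 0.0446389 kg/s = 170.703 s
Geometry in metres: D = 39.0 mm → 0.039 m, h = 6.68 mm → 0.00668 m; screw speed N = 25.0 rpm = 0.416667 rev/s
γ̇ = π·D·N / h = π · 0.039 · 0.416667 / 0.00668 = 7.64235 s⁻¹
ΔT = η·γ̇²·t_res / (ρ·cp) = 4381 · (7.64235)² · 170.703 / (1070 · 2552) = 15.9957 K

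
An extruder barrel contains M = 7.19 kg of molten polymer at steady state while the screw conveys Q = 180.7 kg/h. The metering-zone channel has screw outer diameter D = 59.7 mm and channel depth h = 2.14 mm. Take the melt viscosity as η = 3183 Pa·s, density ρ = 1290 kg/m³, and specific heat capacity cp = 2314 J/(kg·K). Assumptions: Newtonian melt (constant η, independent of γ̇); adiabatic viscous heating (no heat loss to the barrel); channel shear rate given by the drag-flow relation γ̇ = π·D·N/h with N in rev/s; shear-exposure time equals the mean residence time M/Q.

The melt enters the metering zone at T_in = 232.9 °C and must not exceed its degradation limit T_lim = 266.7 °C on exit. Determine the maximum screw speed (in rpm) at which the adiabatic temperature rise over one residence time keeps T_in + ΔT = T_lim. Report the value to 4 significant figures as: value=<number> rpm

value=10.18 rpm

Convert throughput: Q = 180.7 kg/h = 180.7/3600 = 0.0501944 kg/s
t_res = M / Q_s = 7.19 ÷ 0.0501944 = 143.243 s
Geometry in SI: D = 59.7 mm → 0.0597 m, h = 2.14 mm → 0.00214 m
ΔT_a = T_lim − T_in = 266.7 °C − 232.9 °C = 33.8 K
Invert ΔT = ηγ̇²t_res/(ρcp) for γ̇: γ̇_max² = ΔT_a ρ cp / (η t_res) = 33.8·1290·2314 / (3183·143.243) = 221.289 s⁻²
Take the square root: γ̇_max = √(221.289) = 14.8758 s⁻¹
N_max = γ̇_max h / (πD) = 14.8758·0.00214/(π·0.0597) = 0.169734 rev/s → ×60 = 10.1841 rpm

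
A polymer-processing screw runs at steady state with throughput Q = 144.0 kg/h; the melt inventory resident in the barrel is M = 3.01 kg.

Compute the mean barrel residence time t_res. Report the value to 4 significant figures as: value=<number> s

Q_s = Q / 3600 = 144.0 / 3600 = 0.04 kg/s
t_res = M / Q_s = 3.01 ÷ 0.04 = 75.25 s

value=75.25 s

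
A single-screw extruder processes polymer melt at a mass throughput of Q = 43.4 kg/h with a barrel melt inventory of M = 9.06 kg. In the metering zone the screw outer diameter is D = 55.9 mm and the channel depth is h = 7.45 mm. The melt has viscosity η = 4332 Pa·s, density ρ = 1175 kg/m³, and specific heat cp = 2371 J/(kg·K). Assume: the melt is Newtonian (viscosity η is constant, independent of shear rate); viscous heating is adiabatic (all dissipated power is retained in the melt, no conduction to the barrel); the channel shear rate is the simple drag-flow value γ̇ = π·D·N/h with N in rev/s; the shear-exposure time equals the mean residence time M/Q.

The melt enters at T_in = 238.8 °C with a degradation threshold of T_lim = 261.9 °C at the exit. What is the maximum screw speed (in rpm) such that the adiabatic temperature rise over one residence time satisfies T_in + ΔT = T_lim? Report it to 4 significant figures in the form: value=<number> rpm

Convert throughput: Q = 43.4 kg/h = 43.4/3600 = 0.0120556 kg/s
Mean residence time: t_res = M/Q_s = 9.06 kg / 0.0120556 kg/s = 751.521 s
D = 55.9 mm = 0.0559 m;  h = 7.45 mm = 0.00745 m
ΔT_a = T_lim − T_in = 261.9 − 238.8 = 23.1 K
γ̇_max² = ΔT_a·ρ·cp / (η·t_res) = [23.1 × 1175 × 2371] / [4332 × 751.521] = 19.7675 s⁻²
γ̇_max = √19.7675 = 4.44607 s⁻¹
N_max = γ̇_max h / (πD) = 4.44607·0.00745/(π·0.0559) = 0.188613 rev/s → ×60 = 11.3168 rpm

value=11.32 rpm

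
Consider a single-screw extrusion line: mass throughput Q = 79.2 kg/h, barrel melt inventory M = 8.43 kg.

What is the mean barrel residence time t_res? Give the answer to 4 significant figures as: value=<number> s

value=383.2 s

Q_s = Q / 3600 = 79.2 / 3600 = 0.022 kg/s
t_res = M / Q_s = 8.43 ÷ 0.022 = 383.182 s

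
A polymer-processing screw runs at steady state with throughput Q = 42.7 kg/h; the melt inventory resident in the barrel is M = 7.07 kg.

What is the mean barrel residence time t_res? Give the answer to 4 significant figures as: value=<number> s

Convert throughput: Q = 42.7 kg/h = 42.7/3600 = 0.0118611 kg/s
t_res = M / Q_s = 7.07 ÷ 0.0118611 = 596.066 s

value=596.1 s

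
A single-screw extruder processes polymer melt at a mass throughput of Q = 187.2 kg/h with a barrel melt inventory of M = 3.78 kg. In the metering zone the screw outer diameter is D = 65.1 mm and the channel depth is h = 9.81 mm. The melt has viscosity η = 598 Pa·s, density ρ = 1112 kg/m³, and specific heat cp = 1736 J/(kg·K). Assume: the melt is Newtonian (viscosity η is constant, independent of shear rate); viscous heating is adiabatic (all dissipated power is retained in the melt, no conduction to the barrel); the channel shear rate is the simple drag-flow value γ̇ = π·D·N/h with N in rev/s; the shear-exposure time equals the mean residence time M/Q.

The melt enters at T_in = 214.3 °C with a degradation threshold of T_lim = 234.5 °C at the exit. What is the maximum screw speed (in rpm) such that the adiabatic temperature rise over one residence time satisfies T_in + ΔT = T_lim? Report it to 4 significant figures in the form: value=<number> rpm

Throughput in SI: Q_s = 187.2 kg/h ÷ 3600 s/h = 0.052 kg/s
t_res = M / Q_s = 3.78 ÷ 0.052 = 72.6923 s
Convert to metres: D = 0.0651 m, h = 0.00981 m
Allowable rise: ΔT_a = T_lim − T_in = 234.5 − 214.3 = 20.2 K
γ̇_max² = ΔT_a·ρ·cp / (η·t_res) = [20.2 × 1112 × 1736] / [598 × 72.6923] = 897.049 s⁻²
γ̇_max = sqrt(897.049) = 29.9508 s⁻¹
N_max = γ̇_max h / (πD) = 29.9508·0.00981/(π·0.0651) = 1.43663 rev/s → ×60 = 86.1981 rpm

value=86.20 rpm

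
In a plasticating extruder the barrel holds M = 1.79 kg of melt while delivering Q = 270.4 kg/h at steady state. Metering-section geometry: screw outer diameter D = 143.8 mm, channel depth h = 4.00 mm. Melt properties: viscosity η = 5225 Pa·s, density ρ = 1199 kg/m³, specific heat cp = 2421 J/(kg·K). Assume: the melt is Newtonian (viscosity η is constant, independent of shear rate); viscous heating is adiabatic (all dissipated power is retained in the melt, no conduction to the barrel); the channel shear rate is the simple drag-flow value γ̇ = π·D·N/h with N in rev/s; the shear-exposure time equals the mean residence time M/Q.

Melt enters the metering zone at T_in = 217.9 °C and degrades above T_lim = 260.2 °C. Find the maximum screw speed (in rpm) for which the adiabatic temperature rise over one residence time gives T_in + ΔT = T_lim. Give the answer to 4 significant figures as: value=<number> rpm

Convert throughput: Q = 270.4 kg/h = 270.4/3600 = 0.0751111 kg/s
Mean residence time: t_res = M/Q_s = 1.79 kg / 0.0751111 kg/s = 23.8314 s
D = 143.8 mm = 0.1438 m;  h = 4.00 mm = 0.004 m
Allowable rise: ΔT_a = T_lim − T_in = 260.2 − 217.9 = 42.3 K
γ̇_max² = ΔT_a·ρ·cp / (η·t_res) = [42.3 × 1199 × 2421] / [5225 × 23.8314] = 986.096 s⁻²
γ̇_max = sqrt(986.096) = 31.4022 s⁻¹
N_max = γ̇_max·h / (π·D) = 31.4022 · 0.004 / (π · 0.1438) = 0.278042 rev/s = 16.6825 rpm

value=16.68 rpm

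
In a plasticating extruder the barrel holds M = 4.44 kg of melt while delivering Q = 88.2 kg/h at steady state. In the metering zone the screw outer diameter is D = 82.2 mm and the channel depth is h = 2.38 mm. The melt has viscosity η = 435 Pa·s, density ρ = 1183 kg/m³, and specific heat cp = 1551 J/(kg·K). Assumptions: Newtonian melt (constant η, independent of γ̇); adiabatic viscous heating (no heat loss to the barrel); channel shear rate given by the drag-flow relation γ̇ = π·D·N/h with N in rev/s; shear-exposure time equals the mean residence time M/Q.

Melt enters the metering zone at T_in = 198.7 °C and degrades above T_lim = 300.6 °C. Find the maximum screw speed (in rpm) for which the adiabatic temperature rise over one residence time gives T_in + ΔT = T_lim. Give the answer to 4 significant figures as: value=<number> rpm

Throughput in SI: Q_s = 88.2 kg/h ÷ 3600 s/h = 0.0245 kg/s
t_res = M / Q_s = 4.44 ÷ 0.0245 = 181.224 s
D = 82.2 mm = 0.0822 m;  h = 2.38 mm = 0.00238 m
Allowable rise: ΔT_a = T_lim − T_in = 300.6 − 198.7 = 101.9 K
Invert ΔT = ηγ̇²t_res/(ρcp) for γ̇: γ̇_max² = ΔT_a ρ cp / (η t_res) = 101.9·1183·1551 / (435·181.224) = 2371.73 s⁻²
Take the square root: γ̇_max = √(2371.73) = 48.7004 s⁻¹
Solve γ̇ = πDN/h for N: N_max = γ̇_max·h/(π·D) = 48.7004 × 0.00238 / (π × 0.0822) = 0.448836 rev/s = 26.9302 rpm

value=26.93 rpm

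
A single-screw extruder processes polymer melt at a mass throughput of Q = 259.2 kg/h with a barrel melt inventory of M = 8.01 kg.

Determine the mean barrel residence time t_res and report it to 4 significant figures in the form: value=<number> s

value=111.2 s

Throughput in SI: Q_s = 259.2 kg/h ÷ 3600 s/h = 0.072 kg/s
t_res = M / Q_s = 8.01 / 0.072 = 111.25 s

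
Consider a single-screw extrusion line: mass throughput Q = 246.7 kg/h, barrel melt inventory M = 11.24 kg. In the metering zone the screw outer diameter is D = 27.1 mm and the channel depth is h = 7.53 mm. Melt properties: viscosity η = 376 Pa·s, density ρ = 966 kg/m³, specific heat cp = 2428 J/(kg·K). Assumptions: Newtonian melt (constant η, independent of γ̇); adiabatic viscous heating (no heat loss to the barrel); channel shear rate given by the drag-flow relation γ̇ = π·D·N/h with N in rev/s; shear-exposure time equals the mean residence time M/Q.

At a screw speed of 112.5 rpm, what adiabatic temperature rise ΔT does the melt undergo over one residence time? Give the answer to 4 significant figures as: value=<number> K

Throughput in SI: Q_s = 246.7 kg/h ÷ 3600 s/h = 0.0685278 kg/s
Mean residence time: t_res = M/Q_s = 11.24 kg / 0.0685278 kg/s = 164.021 s
Geometry in metres: D = 27.1 mm → 0.0271 m, h = 7.53 mm → 0.00753 m; screw speed N = 112.5 rpm = 1.875 rev/s
Shear rate: γ̇ = πDN/h = π·0.0271·1.875/0.00753 = 21.1995 s⁻¹
Adiabatic rise: ΔT = η γ̇² t_res / (ρ cp) = 376·(21.1995)²·164.021 / (966·2428) = 11.8171 K

value=11.82 K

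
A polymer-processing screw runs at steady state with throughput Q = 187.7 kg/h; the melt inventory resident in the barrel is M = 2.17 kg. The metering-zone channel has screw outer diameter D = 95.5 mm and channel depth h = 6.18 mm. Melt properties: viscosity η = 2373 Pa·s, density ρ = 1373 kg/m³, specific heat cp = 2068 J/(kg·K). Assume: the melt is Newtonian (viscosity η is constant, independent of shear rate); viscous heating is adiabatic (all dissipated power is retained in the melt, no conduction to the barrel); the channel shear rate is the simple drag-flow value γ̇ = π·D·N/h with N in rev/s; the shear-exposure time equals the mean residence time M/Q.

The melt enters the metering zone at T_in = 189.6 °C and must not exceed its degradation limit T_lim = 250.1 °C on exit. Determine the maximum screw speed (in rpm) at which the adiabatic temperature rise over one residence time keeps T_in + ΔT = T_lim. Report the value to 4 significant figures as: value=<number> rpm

value=51.54 rpm

Throughput in SI: Q_s = 187.7 kg/h ÷ 3600 s/h = 0.0521389 kg/s
t_res = M / Q_s = 2.17 / 0.0521389 = 41.6196 s
Geometry in SI: D = 95.5 mm → 0.0955 m, h = 6.18 mm → 0.00618 m
ΔT_a = T_lim − T_in = 250.1 − 189.6 = 60.5 K
γ̇_max² = ΔT_a·ρ·cp / (η·t_res) = [60.5 × 1373 × 2068] / [2373 × 41.6196] = 1739.33 s⁻²
γ̇_max = √1739.33 = 41.7052 s⁻¹
Solve γ̇ = πDN/h for N: N_max = γ̇_max·h/(π·D) = 41.7052 × 0.00618 / (π × 0.0955) = 0.859064 rev/s = 51.5438 rpm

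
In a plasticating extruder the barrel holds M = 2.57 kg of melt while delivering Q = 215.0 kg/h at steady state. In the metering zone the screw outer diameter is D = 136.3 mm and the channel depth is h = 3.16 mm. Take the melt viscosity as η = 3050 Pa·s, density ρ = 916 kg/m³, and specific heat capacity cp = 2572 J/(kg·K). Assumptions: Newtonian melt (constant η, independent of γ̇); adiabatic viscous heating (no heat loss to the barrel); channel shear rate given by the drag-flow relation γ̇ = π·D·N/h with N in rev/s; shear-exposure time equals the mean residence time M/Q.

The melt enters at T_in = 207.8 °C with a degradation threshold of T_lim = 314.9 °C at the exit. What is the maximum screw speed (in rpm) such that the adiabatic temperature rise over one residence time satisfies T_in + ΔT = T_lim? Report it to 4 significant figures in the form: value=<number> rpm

value=19.41 rpm

Convert throughput: Q = 215.0 kg/h = 215.0/3600 = 0.0597222 kg/s
Mean residence time: t_res = M/Q_s = 2.57 kg / 0.0597222 kg/s = 43.0326 s
Convert to metres: D = 0.1363 m, h = 0.00316 m
ΔT_a = T_lim − T_in = 314.9 °C − 207.8 °C = 107.1 K
γ̇_max² = ΔT_a·ρ·cp / (η·t_res) = [107.1 × 916 × 2572] / [3050 × 43.0326] = 1922.47 s⁻²
γ̇_max = √1922.47 = 43.8459 s⁻¹
N_max = γ̇_max h / (πD) = 43.8459·0.00316/(π·0.1363) = 0.323572 rev/s → ×60 = 19.4143 rpm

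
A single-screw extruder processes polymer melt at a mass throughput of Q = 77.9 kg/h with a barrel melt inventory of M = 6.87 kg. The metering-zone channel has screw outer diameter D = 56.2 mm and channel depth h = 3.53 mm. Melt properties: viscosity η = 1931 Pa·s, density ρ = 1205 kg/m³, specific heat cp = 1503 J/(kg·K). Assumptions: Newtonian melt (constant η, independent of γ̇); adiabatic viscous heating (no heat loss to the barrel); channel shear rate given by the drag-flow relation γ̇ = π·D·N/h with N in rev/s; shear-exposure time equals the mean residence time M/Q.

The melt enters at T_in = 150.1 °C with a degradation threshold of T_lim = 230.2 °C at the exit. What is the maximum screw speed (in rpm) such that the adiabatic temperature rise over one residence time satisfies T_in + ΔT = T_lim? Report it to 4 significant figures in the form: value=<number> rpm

Throughput in SI: Q_s = 77.9 kg/h ÷ 3600 s/h = 0.0216389 kg/s
Mean residence time: t_res = M/Q_s = 6.87 kg / 0.0216389 kg/s = 317.484 s
Convert to metres: D = 0.0562 m, h = 0.00353 m
ΔT_a = T_lim − T_in = 230.2 °C − 150.1 °C = 80.1 K
Invert ΔT = ηγ̇²t_res/(ρcp) for γ̇: γ̇_max² = ΔT_a ρ cp / (η t_res) = 80.1·1205·1503 / (1931·317.484) = 236.633 s⁻²
γ̇_max = √236.633 = 15.3829 s⁻¹
N_max = γ̇_max h / (πD) = 15.3829·0.00353/(π·0.0562) = 0.307557 rev/s → ×60 = 18.4534 rpm

value=18.45 rpm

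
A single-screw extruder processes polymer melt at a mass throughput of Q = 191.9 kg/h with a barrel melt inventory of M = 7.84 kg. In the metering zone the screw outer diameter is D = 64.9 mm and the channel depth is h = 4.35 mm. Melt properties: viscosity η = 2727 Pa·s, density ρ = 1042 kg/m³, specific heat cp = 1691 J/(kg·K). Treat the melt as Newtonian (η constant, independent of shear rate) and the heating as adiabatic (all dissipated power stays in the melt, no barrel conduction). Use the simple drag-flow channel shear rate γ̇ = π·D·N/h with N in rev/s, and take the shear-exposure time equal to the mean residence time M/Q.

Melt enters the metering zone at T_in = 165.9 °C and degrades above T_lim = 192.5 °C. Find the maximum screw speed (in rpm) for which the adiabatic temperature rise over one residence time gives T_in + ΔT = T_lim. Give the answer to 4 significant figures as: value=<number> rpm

Throughput in SI: Q_s = 191.9 kg/h ÷ 3600 s/h = 0.0533056 kg/s
t_res = M / Q_s = 7.84 / 0.0533056 = 147.077 s
Convert to metres: D = 0.0649 m, h = 0.00435 m
Allowable rise: ΔT_a = T_lim − T_in = 192.5 − 165.9 = 26.6 K
γ̇_max² = ΔT_a·ρ·cp / (η·t_res) = [26.6 × 1042 × 1691] / [2727 × 147.077] = 116.86 s⁻²
γ̇_max = sqrt(116.86) = 10.8102 s⁻¹
N_max = γ̇_max·h / (π·D) = 10.8102 · 0.00435 / (π · 0.0649) = 0.230636 rev/s = 13.8382 rpm

value=13.84 rpm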